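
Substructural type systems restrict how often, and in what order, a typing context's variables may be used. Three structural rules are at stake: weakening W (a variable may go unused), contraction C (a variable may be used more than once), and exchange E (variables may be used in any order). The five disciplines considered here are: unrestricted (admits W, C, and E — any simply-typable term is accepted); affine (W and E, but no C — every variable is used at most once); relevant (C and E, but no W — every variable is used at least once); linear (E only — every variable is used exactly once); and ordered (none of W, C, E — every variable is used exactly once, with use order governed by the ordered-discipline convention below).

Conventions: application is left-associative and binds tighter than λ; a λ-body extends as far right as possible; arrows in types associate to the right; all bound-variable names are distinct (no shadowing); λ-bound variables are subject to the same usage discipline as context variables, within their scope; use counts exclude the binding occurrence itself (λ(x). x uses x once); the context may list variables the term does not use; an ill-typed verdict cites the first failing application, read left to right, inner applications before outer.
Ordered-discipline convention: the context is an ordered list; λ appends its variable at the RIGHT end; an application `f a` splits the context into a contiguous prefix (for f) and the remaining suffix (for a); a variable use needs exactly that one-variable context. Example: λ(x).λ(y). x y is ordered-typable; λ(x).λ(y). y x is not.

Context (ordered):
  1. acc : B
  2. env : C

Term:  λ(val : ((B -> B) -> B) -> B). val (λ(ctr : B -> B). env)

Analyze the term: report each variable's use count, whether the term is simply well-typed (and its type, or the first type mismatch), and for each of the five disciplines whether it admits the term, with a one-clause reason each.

usage: acc: 0×, env: 1×, val (bound): 1×, ctr (bound): 0×
uses in reading order: val, env
typing: ill-typed: an argument (B -> B) -> C mismatches the expected (B -> B) -> B
ordered: ✗ — a type mismatch blocks all five
linear: ✗ — the type mismatch rejects it
affine: ✗ — not simply typable
relevant: ✗ — fails simple typing
unrestricted: ✗ — a type mismatch blocks all five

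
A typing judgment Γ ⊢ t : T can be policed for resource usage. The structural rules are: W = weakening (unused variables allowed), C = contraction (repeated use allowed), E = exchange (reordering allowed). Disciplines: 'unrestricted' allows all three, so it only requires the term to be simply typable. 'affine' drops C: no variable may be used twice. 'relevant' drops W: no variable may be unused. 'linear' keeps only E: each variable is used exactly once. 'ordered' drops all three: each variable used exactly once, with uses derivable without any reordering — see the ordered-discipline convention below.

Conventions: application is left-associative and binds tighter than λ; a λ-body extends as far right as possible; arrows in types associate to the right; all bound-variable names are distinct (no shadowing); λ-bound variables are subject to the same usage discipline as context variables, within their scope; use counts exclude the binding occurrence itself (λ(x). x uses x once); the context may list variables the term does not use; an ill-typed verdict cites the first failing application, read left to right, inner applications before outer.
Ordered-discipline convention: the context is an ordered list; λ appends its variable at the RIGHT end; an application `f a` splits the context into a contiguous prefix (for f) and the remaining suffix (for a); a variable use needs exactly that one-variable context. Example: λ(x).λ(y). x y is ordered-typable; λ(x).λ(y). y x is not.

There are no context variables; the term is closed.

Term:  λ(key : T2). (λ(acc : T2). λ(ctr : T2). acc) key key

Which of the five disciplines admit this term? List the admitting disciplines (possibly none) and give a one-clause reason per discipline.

admitted in: unrestricted
counts: key (bound)=2; acc (bound)=1; ctr (bound)=0
left-to-right use order: acc, key, key
typing: well-typed — term : T2 -> T2
ordered ✗ (uses contraction: key ×2; ctr never used (weakening))
linear ✗ (uses contraction: key ×2; ctr never used (weakening))
affine ✗ (uses contraction: key ×2)
relevant ✗ (ctr never used (weakening))
unrestricted ✓ (well-typed at T2 -> T2; no restrictions here)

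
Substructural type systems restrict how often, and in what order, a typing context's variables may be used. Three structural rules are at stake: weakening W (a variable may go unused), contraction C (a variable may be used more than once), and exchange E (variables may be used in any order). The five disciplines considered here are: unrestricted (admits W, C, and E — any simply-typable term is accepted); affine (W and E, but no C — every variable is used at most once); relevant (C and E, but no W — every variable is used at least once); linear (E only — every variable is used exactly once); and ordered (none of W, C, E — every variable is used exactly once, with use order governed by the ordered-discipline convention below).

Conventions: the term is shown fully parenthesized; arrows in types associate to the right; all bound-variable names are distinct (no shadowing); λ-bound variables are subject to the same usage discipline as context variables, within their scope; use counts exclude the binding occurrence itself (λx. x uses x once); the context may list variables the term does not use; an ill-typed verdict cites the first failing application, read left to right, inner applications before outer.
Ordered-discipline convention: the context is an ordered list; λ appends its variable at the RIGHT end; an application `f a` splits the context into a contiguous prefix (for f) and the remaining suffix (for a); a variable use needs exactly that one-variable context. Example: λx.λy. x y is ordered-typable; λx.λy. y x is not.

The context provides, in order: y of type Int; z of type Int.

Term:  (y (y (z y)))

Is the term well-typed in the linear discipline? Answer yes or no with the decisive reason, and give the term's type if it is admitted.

no — the type mismatch rejects it
usage: y=3, z=1
uses in reading order: y, y, z, y
typing: ill-typed: applying a non-function (Int)
all disciplines: ordered ✗, linear ✗, affine ✗, relevant ✗, unrestricted ✗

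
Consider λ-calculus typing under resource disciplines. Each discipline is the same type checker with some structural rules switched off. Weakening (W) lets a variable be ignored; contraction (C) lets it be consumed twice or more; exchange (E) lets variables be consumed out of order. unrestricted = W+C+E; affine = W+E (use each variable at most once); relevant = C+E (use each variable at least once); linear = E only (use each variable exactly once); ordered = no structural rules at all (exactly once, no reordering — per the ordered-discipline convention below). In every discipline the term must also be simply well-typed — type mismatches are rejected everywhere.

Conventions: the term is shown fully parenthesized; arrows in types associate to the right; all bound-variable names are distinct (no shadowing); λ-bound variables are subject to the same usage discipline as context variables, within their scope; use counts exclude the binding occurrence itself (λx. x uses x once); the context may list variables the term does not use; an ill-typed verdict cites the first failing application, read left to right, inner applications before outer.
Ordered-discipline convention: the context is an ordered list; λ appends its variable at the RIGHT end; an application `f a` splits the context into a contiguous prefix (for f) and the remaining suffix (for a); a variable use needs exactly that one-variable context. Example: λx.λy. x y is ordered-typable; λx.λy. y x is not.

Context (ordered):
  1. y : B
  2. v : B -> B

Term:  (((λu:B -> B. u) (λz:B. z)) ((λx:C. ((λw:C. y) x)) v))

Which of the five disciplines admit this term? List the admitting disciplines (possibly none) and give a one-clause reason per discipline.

admitted by: none
counts: y ×1; v ×1; u (λ-bound) ×1; z (λ-bound) ×1; x (λ-bound) ×1; w (λ-bound) ×0
left-to-right use order: u, z, y, x, v
typing: ill-typed: a function awaiting C gets B -> B
ordered ✗ (a type mismatch blocks all five)
linear ✗ (the type mismatch rejects it)
affine ✗ (not simply typable)
relevant ✗ (fails simple typing)
unrestricted ✗ (a type mismatch blocks all five)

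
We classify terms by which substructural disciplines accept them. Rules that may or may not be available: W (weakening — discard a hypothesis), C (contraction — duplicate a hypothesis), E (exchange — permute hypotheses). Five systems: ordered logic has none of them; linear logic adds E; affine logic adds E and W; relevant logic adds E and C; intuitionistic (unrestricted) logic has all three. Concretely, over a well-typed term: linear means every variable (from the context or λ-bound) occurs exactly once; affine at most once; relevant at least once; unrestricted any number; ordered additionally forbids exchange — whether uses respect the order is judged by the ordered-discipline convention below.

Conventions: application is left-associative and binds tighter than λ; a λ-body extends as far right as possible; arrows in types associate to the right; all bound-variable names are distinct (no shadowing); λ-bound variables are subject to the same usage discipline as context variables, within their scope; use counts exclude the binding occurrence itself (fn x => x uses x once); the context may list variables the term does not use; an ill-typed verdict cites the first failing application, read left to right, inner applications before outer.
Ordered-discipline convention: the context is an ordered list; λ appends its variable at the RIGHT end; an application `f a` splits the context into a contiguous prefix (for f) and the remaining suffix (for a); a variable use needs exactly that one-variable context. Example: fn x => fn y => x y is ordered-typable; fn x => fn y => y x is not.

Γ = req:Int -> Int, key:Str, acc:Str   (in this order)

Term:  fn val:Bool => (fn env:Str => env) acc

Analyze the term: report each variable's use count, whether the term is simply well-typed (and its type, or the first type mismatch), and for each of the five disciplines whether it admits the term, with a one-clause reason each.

counts: req ×0; key ×0; acc ×1; val (λ-bound) ×0; env (λ-bound) ×1
left-to-right use order: env, acc
typing: well-typed at Bool -> Str
ordered: ✗, req, key, val left unused
linear: ✗, req, key, val left unused
affine: ✓, at most one use each (req, key, acc, val, env)
relevant: ✗, req, key, val left unused
unrestricted: ✓, simply typable at Bool -> Str; W, C, E all held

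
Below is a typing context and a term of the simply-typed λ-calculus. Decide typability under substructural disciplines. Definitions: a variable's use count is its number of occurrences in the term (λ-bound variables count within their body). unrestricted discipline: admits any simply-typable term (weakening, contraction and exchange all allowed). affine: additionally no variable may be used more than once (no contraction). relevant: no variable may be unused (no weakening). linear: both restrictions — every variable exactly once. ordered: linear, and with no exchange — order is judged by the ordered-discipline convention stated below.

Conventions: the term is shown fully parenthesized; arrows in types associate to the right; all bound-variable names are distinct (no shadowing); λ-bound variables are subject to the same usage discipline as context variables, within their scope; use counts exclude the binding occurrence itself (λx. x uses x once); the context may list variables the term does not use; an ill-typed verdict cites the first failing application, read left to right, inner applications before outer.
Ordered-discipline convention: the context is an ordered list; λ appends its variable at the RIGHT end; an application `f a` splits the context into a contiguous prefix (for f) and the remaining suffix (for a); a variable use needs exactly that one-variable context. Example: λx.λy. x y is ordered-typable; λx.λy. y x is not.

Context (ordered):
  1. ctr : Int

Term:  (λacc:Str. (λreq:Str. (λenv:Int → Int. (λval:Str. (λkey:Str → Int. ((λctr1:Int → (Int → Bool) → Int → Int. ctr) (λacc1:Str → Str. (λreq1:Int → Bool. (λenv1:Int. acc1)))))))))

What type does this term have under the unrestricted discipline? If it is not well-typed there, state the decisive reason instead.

not well-typed under unrestricted — a type mismatch blocks all five
usage: ctr: 1×, acc (bound): 0×, req (bound): 0×, env (bound): 0×, val (bound): 0×, key (bound): 0×, ctr1 (bound): 0×, acc1 (bound): 1×, req1 (bound): 0×, env1 (bound): 0×
left-to-right use order: ctr, acc1
typing: ill-typed: argument of type (Str → Str) → (Int → Bool) → Int → Str → Str where Int → (Int → Bool) → Int → Int is required
across the five disciplines: ordered ✗ | linear ✗ | affine ✗ | relevant ✗ | unrestricted ✗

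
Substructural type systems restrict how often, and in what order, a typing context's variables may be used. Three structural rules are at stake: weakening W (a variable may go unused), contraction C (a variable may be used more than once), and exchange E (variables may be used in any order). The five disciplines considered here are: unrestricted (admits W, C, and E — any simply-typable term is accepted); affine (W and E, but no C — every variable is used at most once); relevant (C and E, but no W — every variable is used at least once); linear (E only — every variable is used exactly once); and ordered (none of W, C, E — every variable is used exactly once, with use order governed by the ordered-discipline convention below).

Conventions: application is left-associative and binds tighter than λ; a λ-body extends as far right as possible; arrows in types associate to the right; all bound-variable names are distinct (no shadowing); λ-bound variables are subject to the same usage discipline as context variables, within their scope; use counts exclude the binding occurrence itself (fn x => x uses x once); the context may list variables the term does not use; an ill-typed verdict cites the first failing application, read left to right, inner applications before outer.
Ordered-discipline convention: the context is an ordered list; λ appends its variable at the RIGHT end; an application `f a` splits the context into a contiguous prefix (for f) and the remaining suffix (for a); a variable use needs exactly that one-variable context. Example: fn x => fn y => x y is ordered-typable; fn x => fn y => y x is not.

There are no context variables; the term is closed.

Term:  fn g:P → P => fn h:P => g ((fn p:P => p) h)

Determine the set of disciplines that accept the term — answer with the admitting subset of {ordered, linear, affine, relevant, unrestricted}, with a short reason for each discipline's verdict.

admitted by: ordered, linear, affine, relevant, unrestricted
usage: g [bound]: 1, h [bound]: 1, p [bound]: 1
use order (left to right): g, p, h
typing: ✓ — (P → P) → P → P
ordered: ✓, g, h, p once each; derivable with no W/C/E
linear: ✓, g, h, p: one use apiece
affine: ✓, no duplicate uses among g, h, p
relevant: ✓, at least one use each (g, h, p)
unrestricted: ✓, well-typed at (P → P) → P → P; no restrictions here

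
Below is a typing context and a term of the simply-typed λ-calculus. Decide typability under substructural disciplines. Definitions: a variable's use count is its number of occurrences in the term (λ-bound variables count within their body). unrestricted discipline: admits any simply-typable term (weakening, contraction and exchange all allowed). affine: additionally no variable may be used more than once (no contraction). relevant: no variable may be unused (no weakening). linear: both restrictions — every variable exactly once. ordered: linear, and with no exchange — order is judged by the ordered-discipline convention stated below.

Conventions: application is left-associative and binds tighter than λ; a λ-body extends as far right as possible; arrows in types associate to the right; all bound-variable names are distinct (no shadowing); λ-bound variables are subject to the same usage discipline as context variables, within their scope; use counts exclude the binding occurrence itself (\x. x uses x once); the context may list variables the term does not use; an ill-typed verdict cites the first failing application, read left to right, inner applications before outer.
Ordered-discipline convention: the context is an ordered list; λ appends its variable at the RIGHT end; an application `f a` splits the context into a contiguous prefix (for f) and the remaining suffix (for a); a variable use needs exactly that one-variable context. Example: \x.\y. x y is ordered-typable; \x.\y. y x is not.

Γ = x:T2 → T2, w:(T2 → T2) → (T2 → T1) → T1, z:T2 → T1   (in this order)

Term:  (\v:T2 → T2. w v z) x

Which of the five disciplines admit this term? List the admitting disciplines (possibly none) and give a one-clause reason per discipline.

accepted by: linear, affine, relevant, unrestricted
variable uses: x=1; w=1; z=1; v (λ-bound)=1
order of uses: w, v, z, x
typing: the term checks, with type T1
ordered: ✗, no contiguous prefix/suffix split fits w, v, z, x
linear: ✓, each of x, w, z, v used exactly once
affine: ✓, none of x, w, z, v used more than once
relevant: ✓, every one of x, w, z, v appears
unrestricted: ✓, type-checks (T1) and nothing is barred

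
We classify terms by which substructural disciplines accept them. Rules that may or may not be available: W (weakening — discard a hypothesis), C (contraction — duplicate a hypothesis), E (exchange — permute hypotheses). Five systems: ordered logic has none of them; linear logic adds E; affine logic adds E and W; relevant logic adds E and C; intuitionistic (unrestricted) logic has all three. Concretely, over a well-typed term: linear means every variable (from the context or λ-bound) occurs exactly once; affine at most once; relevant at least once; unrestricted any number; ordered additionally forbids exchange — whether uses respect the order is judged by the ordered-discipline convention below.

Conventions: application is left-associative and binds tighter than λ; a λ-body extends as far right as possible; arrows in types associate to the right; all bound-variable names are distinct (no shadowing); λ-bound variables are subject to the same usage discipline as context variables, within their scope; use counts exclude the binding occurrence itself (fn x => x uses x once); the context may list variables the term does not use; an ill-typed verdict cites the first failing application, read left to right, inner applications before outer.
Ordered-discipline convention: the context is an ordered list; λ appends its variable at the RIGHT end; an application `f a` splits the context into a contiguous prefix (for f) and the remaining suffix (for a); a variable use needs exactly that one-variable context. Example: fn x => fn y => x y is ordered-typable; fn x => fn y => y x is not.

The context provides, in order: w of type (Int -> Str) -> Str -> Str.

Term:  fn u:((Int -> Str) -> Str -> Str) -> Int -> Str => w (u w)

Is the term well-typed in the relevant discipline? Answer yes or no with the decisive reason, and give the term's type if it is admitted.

yes — w, u: all used, weakening unneeded; term : (((Int -> Str) -> Str -> Str) -> Int -> Str) -> Str -> Str
variable uses: w ×2; u (bound) ×1
order of uses: w, u, w
typing: ✓ — (((Int -> Str) -> Str -> Str) -> Int -> Str) -> Str -> Str
summary: ordered ✗, linear ✗, affine ✗, relevant ✓, unrestricted ✓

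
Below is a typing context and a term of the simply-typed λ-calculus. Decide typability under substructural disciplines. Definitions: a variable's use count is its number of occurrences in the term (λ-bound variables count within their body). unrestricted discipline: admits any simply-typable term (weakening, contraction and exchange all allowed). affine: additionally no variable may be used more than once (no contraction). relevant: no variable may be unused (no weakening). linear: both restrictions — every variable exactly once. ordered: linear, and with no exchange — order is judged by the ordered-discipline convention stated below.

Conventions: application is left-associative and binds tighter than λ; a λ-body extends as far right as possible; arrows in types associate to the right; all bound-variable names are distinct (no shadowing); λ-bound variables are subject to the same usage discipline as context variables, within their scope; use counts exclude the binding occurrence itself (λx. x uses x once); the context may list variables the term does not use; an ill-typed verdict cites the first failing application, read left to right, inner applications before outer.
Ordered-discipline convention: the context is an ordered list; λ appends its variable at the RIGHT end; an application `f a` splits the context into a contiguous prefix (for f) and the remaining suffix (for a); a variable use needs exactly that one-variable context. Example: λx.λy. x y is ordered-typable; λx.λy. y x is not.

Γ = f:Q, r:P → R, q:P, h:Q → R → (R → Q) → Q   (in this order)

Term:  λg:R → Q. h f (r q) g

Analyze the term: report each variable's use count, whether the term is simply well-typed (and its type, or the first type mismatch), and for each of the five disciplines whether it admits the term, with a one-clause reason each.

variable uses: f: 1; r: 1; q: 1; h: 1; g [bound]: 1
order of uses: h, f, r, q, g
typing: well-typed at (R → Q) → Q
ordered ✗ (no contiguous prefix/suffix split fits h, f, r, q, g)
linear ✓ (exactly-once usage across f, r, q, h, g)
affine ✓ (none of f, r, q, h, g used more than once)
relevant ✓ (every one of f, r, q, h, g appears)
unrestricted ✓ (type-checks ((R → Q) → Q) and nothing is barred)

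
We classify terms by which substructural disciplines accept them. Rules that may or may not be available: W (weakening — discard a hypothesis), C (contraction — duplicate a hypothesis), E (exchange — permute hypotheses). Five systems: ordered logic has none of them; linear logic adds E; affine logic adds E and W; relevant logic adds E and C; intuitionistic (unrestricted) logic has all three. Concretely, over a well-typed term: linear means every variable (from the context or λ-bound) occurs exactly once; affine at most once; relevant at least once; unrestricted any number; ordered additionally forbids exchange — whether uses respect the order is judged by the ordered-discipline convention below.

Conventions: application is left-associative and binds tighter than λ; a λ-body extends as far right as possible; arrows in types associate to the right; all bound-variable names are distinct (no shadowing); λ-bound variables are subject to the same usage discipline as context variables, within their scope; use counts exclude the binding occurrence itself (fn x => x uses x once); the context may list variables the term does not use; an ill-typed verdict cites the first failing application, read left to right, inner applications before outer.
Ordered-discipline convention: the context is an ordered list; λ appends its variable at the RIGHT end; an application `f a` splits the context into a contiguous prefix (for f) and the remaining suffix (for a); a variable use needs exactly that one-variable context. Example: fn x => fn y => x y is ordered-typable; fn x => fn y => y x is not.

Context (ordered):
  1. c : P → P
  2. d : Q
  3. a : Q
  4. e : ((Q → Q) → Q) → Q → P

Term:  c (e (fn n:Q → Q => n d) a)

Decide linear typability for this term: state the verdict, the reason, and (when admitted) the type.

yes — single use per variable (c, d, a, e, n); term : P
counts: c=1; d=1; a=1; e=1; n (bound)=1
use order (left to right): c, e, n, d, a
typing: well-typed — term : P
all disciplines: ordered ✗; linear ✓; affine ✓; relevant ✓; unrestricted ✓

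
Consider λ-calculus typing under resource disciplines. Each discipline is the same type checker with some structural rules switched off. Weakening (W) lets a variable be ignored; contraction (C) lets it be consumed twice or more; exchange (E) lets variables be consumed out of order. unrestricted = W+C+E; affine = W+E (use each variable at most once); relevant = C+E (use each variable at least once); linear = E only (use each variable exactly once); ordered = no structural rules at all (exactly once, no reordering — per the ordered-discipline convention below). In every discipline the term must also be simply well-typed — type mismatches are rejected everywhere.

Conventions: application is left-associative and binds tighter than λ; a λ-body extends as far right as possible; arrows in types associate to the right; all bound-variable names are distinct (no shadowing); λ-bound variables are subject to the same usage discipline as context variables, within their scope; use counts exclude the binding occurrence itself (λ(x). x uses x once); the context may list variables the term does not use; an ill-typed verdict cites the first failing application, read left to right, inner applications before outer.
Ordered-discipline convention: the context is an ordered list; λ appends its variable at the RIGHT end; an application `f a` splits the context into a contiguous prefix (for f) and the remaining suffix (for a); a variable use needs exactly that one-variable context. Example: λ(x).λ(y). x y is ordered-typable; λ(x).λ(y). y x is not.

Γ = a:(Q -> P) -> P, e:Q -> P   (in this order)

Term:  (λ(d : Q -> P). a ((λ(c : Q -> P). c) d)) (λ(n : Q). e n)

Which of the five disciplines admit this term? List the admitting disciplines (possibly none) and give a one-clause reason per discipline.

accepted by: ordered, linear, affine, relevant, unrestricted
usage: a: 1×, e: 1×, d (λ-bound): 1×, c (λ-bound): 1×, n (λ-bound): 1×
left-to-right use order: a, c, d, e, n
typing: well-typed — term : P
ordered ✓ (a, e, d, c, n once each; derivable with no W/C/E)
linear ✓ (a, e, d, c, n: one use apiece)
affine ✓ (no duplicate uses among a, e, d, c, n)
relevant ✓ (every one of a, e, d, c, n appears)
unrestricted ✓ (typability at P is all that's needed)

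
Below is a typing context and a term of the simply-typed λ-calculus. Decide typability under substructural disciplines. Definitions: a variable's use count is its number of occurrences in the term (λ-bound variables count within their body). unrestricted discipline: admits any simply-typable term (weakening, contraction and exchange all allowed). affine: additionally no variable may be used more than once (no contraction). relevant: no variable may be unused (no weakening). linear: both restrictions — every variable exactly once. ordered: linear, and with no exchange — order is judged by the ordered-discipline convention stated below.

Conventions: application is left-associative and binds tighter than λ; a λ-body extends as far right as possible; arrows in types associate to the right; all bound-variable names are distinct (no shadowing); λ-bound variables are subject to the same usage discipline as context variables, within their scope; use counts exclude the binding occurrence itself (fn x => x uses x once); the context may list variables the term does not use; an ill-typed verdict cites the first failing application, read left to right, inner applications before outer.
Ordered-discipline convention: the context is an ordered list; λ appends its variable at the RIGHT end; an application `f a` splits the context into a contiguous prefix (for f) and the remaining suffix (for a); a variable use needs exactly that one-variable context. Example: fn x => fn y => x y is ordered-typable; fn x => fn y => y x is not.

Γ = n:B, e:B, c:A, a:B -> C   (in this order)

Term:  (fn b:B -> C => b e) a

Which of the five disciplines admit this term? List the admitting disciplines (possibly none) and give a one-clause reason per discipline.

admitted by: affine, unrestricted
use counts: n: 0×; e: 1×; c: 0×; a: 1×; b (bound): 1×
uses in reading order: b, e, a
typing: ✓ — C
ordered ✗ (n, c left unused)
linear ✗ (n, c left unused)
affine ✓ (n, e, c, a, b: no repeats, contraction unneeded)
relevant ✗ (n, c left unused)
unrestricted ✓ (well-typed at C; no restrictions here)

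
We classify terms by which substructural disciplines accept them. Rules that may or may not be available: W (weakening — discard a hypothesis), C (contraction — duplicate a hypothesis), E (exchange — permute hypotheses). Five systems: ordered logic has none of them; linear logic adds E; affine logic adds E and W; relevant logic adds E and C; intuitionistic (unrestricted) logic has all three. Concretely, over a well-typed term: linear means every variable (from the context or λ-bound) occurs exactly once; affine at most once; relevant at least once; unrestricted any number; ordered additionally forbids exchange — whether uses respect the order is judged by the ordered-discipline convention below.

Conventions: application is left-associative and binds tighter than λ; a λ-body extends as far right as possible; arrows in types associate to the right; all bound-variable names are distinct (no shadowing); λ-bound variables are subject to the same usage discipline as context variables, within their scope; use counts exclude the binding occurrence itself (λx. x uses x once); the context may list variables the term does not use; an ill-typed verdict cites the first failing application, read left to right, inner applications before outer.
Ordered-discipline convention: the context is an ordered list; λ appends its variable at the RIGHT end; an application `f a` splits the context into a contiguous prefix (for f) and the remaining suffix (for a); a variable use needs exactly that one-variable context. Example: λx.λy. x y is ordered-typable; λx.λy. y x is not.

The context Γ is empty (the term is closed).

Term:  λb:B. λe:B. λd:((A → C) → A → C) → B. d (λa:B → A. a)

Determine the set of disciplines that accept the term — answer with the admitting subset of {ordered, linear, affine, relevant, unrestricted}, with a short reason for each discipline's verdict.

accepted by: none
counts: b (bound) ×0, e (bound) ×0, d (bound) ×1, a (bound) ×1
left-to-right use order: d, a
typing: ill-typed: a function awaiting (A → C) → A → C gets (B → A) → B → A
ordered: ✗ — not simply typable
linear: ✗ — fails simple typing
affine: ✗ — a type mismatch blocks all five
relevant: ✗ — the type mismatch rejects it
unrestricted: ✗ — not simply typable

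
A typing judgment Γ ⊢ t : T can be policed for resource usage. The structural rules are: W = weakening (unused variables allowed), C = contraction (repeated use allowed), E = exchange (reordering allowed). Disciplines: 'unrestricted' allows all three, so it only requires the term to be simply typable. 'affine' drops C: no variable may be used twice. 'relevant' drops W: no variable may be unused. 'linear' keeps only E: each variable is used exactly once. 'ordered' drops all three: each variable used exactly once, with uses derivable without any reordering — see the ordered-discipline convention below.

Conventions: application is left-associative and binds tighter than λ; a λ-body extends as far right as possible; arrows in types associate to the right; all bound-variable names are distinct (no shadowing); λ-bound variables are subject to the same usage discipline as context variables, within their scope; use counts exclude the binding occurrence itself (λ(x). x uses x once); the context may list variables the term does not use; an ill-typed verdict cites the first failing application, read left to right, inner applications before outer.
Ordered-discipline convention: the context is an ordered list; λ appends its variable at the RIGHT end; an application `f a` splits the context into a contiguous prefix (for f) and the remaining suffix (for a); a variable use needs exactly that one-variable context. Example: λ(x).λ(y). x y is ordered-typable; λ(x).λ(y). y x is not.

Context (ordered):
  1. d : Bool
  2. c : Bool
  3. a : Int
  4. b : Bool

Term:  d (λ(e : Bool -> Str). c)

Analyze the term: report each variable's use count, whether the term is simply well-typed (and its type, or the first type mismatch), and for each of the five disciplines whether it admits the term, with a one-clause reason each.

variable uses: d ×1; c ×1; a ×0; b ×0; e (bound) ×0
use order (left to right): d, c
typing: ill-typed: applying a non-function (Bool)
ordered: ✗ — not simply typable
linear: ✗ — fails simple typing
affine: ✗ — a type mismatch blocks all five
relevant: ✗ — the type mismatch rejects it
unrestricted: ✗ — not simply typable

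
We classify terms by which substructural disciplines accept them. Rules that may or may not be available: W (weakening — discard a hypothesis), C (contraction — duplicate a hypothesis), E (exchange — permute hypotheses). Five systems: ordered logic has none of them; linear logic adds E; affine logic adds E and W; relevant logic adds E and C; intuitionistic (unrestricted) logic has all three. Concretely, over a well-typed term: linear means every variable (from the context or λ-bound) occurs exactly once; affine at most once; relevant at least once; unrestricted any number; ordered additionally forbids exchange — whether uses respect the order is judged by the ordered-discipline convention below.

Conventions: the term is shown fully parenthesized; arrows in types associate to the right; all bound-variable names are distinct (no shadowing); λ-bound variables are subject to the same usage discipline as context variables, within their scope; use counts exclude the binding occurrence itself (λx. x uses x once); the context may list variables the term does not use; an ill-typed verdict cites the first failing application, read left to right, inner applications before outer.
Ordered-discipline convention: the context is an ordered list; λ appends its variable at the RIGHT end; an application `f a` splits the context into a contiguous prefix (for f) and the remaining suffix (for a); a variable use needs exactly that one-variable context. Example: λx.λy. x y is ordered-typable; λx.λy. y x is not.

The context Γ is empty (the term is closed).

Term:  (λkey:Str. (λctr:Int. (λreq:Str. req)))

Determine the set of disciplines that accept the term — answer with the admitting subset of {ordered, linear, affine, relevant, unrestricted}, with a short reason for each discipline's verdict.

admitted by: affine, unrestricted
usage: key [bound]=0, ctr [bound]=0, req [bound]=1
order of uses: req
typing: well-typed at Str -> Int -> Str -> Str
ordered ✗ (needs weakening: key, ctr unused)
linear ✗ (needs weakening: key, ctr unused)
affine ✓ (no duplicate uses among key, ctr, req)
relevant ✗ (needs weakening: key, ctr unused)
unrestricted ✓ (well-typed at Str -> Int -> Str -> Str; no restrictions here)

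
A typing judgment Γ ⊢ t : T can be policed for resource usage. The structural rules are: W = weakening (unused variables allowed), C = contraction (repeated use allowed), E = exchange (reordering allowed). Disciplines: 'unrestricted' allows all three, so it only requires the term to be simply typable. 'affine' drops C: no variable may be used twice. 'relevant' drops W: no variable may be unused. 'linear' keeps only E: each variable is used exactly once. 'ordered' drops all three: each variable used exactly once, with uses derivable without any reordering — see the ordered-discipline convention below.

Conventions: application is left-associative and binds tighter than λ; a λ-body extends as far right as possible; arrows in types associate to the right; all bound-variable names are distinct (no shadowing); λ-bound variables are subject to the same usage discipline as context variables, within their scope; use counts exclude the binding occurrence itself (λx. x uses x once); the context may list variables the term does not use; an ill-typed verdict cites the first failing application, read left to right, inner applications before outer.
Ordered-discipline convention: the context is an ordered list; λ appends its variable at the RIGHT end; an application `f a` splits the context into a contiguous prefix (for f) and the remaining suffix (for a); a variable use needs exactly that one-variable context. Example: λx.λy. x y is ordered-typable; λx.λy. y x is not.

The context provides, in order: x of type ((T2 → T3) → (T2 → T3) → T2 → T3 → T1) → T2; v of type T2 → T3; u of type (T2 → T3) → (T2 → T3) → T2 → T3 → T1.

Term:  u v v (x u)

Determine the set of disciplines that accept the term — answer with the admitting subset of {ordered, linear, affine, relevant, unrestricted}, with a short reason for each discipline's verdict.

admitted in: relevant, unrestricted
use counts: x: 1, v: 2, u: 2
uses in reading order: u, v, v, x, u
typing: well-typed at T3 → T1
ordered: ✗, uses contraction: v ×2, u ×2
linear: ✗, uses contraction: v ×2, u ×2
affine: ✗, uses contraction: v ×2, u ×2
relevant: ✓, none of x, v, u goes unused
unrestricted: ✓, well-typed at T3 → T1; no restrictions here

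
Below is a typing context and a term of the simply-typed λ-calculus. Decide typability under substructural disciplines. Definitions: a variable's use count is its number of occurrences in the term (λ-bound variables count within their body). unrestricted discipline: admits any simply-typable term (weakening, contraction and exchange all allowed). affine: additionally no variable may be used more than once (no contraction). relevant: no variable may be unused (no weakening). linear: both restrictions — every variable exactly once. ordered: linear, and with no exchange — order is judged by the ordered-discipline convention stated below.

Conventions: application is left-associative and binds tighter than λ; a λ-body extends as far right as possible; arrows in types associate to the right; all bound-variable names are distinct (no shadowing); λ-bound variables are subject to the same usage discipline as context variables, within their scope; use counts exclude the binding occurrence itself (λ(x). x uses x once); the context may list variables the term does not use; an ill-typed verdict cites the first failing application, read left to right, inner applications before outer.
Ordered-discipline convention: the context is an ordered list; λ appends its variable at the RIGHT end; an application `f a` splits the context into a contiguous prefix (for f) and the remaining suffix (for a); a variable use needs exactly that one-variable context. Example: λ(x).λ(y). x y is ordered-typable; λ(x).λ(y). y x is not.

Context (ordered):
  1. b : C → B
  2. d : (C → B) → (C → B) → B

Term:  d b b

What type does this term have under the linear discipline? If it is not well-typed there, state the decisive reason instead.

not well-typed under linear — b ×2 used more than once (contraction)
counts: b: 2, d: 1
uses in reading order: d, b, b
typing: well-typed at B
all disciplines: ordered ✗; linear ✗; affine ✗; relevant ✓; unrestricted ✓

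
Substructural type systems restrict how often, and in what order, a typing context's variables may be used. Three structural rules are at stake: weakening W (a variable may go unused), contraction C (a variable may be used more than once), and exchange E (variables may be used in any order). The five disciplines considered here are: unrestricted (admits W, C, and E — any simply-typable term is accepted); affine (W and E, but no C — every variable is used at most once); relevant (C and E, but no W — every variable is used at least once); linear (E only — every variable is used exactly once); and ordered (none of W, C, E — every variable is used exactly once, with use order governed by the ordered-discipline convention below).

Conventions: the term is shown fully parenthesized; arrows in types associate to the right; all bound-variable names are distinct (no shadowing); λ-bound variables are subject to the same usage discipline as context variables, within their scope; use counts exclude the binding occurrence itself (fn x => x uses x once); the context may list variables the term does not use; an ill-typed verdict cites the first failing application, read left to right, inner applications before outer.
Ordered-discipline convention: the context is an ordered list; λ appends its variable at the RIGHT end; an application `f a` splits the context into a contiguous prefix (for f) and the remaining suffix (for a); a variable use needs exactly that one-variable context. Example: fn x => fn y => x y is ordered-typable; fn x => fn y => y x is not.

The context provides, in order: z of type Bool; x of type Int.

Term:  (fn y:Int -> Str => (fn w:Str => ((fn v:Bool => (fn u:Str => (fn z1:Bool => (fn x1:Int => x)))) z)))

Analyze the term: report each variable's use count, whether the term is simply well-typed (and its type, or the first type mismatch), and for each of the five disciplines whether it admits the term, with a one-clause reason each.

variable uses: z=1, x=1, y (λ-bound)=0, w (λ-bound)=0, v (λ-bound)=0, u (λ-bound)=0, z1 (λ-bound)=0, x1 (λ-bound)=0
order of uses: x, z
typing: well-typed at (Int -> Str) -> Str -> Str -> Bool -> Int -> Int
ordered ✗ (unused: y, w, v, u, z1, x1 — weakening required)
linear ✗ (unused: y, w, v, u, z1, x1 — weakening required)
affine ✓ (no duplicate uses among z, x, y, w, v, u, z1, x1)
relevant ✗ (unused: y, w, v, u, z1, x1 — weakening required)
unrestricted ✓ (typability at (Int -> Str) -> Str -> Str -> Bool -> Int -> Int is all that's needed)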